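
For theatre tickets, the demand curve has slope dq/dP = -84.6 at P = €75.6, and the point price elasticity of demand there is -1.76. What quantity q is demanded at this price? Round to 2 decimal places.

Ed = (dq/dP)·(P/q) ⇒ q = (dq/dP)·P/Ed = (-84.6)·75.6/(-1.76) = 3633.9545…

3633.95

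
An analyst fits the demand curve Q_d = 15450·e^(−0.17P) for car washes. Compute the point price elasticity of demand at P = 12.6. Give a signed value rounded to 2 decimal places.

-2.14

dQ_d/dP = −0.17·Q_d = -308.403. At P = 12.6, Q_d = 1814.14.
Ed = (dQ_d/dP)·(P/Q_d) = (-308.403) × (12.6/1814.14) = -2.142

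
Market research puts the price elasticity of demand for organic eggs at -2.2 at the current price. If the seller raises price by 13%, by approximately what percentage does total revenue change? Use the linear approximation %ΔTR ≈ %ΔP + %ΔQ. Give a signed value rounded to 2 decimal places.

-15.60%

%ΔQ ≈ Ed × %ΔP = (-2.2) × (+13%) = -28.6000%
%ΔTR ≈ %ΔP + %ΔQ = (+13%) + (-28.6000%) = -15.6000%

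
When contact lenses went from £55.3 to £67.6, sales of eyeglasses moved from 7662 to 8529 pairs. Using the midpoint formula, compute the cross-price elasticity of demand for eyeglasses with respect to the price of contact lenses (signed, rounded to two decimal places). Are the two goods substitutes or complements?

0.54; substitutes

%ΔQ_{eyeglasses} = (8529 − 7662)/avg = 867/8095.5 = 0.107096…
%ΔP_{contact lenses} = (67.6 − 55.3)/avg = 12.3/61.45 = 0.200162…
E_cross = (867/8095.5) / (12.3/61.45) = 0.5350…
E_cross > 0 ⇒ the goods are substitutes.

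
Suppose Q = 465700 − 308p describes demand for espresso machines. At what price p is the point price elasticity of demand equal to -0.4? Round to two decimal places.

Ed = −308p/(465700 − 308p). Set this equal to -0.4:
308p = 0.4·(465700 − 308p) ⇒ 308p(1 + 0.4) = 0.4·465700
p = 0.4·465700 / (308·1.4) = 432.0037…

432.00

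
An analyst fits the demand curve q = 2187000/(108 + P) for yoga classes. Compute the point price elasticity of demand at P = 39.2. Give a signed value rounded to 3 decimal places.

-0.266

dq/dP = −2187000/(108 + P)² = -100.933. At P = 39.2, q = 14857.3.
Ed = (dq/dP)·(P/q) = (-100.933) × (39.2/14857.3) = -0.26630…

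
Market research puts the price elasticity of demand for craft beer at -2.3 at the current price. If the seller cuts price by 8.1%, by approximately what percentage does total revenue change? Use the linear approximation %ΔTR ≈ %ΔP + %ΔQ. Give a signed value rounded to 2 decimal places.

+10.53%

%ΔQ ≈ Ed × %ΔP = (-2.3) × (-8.1%) = +18.6300%
%ΔTR ≈ %ΔP + %ΔQ = (-8.1%) + (+18.6300%) = +10.5300%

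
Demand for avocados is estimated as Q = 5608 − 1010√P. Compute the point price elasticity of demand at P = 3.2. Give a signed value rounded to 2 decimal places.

-0.24

dQ/dP = −1010/(2√P) = -282.304. At P = 3.2, Q = 3801.26.
Ed = (dQ/dP)·(P/Q) = (-282.304) × (3.2/3801.26) = -0.2376…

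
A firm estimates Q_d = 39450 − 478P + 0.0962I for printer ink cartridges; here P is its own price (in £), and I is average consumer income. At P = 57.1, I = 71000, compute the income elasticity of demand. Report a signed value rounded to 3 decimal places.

0.360

At the given values, Q_d = 39450 − 478(57.1) + 0.0962(71000) = 18986.4.
∂Q_d/∂I = 0.0962.
E = (0.0962) × (71000/18986.4) = 0.35974…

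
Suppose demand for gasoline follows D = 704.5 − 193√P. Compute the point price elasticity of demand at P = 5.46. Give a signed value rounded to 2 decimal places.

dD/dP = −193/(2√P) = -41.2982. At P = 5.46, D = 253.524.
Ed = (dD/dP)·(P/D) = (-41.2982) × (5.46/253.524) = -0.8894…

-0.89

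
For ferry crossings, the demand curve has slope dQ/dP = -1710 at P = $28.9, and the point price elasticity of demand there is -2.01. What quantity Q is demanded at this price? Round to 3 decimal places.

Ed = (dQ/dP)·(P/Q) ⇒ Q = (dQ/dP)·P/Ed = (-1710)·28.9/(-2.01) = 24586.56716…

24586.567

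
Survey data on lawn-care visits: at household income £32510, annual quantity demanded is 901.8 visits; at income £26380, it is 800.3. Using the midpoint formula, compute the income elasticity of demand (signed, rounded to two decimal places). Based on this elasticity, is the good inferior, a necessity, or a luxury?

0.57; necessity

%ΔQ = (800.3 − 901.8)/[( 901.8 + 800.3)/2] = -101.5/851.05 = -0.119264…
%ΔIncome = (26380 − 32510)/[( 32510 + 26380)/2] = -6130/29445 = -0.208184…
E_income = (-101.5/851.05) / (-6130/29445) = 0.5728…
0 < E_income < 1 ⇒ normal good, necessity.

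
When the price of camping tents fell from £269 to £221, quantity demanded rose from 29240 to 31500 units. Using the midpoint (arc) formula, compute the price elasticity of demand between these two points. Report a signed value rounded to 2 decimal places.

%ΔQ = (31500 − 29240) / [(29240 + 31500)/2] = 2260/30370 = 0.074415…
%ΔP = (221 − 269) / [(269 + 221)/2] = -48/245 = -0.195918…
Arc Ed = %ΔQ / %ΔP = (2260/30370) / (-48/245) = -0.3798…

-0.38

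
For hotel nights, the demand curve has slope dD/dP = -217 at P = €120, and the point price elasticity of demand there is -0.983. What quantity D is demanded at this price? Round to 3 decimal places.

26490.336

Ed = (dD/dP)·(P/D) ⇒ D = (dD/dP)·P/Ed = (-217)·120/(-0.983) = 26490.33570…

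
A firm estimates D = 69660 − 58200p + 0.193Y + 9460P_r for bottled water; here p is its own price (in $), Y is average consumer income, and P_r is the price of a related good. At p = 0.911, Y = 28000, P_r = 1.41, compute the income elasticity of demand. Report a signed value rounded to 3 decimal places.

At the given values, D = 69660 − 58200(0.911) + 0.193(28000) + 9460(1.41) = 35382.4.
∂D/∂Y = 0.193.
E = (0.193) × (28000/35382.4) = 0.15273…

0.153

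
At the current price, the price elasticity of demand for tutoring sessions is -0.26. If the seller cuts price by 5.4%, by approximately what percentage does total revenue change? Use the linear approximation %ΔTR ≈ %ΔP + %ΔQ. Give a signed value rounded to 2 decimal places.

%ΔQ ≈ Ed × %ΔP = (-0.26) × (-5.4%) = +1.4040%
%ΔTR ≈ %ΔP + %ΔQ = (-5.4%) + (+1.4040%) = -3.9960%

-4.00%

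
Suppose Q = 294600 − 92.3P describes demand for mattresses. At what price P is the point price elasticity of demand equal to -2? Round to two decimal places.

Ed = −92.3P/(294600 − 92.3P). Set this equal to -2:
92.3P = 2·(294600 − 92.3P) ⇒ 92.3P(1 + 2) = 2·294600
P = 2·294600 / (92.3·3) = 2127.8439…

2127.84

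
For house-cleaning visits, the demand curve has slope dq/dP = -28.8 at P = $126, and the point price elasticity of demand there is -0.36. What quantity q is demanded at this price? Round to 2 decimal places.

10080.00

Ed = (dq/dP)·(P/q) ⇒ q = (dq/dP)·P/Ed = (-28.8)·126/(-0.36) = 10080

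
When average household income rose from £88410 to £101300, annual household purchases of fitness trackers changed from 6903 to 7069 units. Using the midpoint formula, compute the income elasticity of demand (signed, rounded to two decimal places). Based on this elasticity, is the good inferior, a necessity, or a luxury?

%ΔQ = (7069 − 6903)/[( 6903 + 7069)/2] = 166/6986 = 0.023761…
%ΔIncome = (101300 − 88410)/[( 88410 + 101300)/2] = 12890/94855 = 0.135891…
E_income = (166/6986) / (12890/94855) = 0.1748…
0 < E_income < 1 ⇒ normal good, necessity.

0.17; necessity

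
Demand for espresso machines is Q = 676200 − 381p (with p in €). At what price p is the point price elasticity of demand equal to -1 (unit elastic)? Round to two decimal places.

887.40

Ed = −381p/(676200 − 381p). Set this equal to -1:
381p = 1·(676200 − 381p) ⇒ 381p(1 + 1) = 1·676200
p = 1·676200 / (381·2) = 887.4015…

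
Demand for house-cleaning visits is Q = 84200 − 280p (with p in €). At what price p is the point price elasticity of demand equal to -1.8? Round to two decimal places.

Ed = −280p/(84200 − 280p). Set this equal to -1.8:
280p = 1.8·(84200 − 280p) ⇒ 280p(1 + 1.8) = 1.8·84200
p = 1.8·84200 / (280·2.8) = 193.3163…

193.32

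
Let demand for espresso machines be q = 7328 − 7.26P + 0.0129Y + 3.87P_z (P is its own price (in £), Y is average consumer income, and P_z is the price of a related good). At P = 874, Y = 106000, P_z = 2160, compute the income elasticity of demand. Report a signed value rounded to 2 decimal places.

0.13

At the given values, q = 7328 − 7.26(874) + 0.0129(106000) + 3.87(2160) = 10709.36.
∂q/∂Y = 0.0129.
E = (0.0129) × (106000/10709.36) = 0.1276…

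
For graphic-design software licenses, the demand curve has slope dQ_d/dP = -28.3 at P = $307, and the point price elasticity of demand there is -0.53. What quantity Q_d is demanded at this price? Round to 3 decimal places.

Ed = (dQ_d/dP)·(P/Q_d) ⇒ Q_d = (dQ_d/dP)·P/Ed = (-28.3)·307/(-0.53) = 16392.64150…

16392.642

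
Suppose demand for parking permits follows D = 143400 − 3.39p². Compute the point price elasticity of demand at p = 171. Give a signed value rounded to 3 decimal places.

-4.478

dD/dp = −2·3.39·p = -1159.38. At p = 171, D = 44273.01.
Ed = (dD/dp)·(p/D) = (-1159.38) × (171/44273.01) = -4.47798…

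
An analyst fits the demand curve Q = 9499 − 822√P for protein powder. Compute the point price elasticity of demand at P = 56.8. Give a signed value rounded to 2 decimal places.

-0.94

dQ/dP = −822/(2√P) = -54.534. At P = 56.8, Q = 3303.93.
Ed = (dQ/dP)·(P/Q) = (-54.534) × (56.8/3303.93) = -0.9375…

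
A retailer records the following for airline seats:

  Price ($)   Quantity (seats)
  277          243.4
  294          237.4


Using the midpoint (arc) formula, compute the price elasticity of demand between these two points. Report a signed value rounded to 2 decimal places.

%ΔQ = (237.4 − 243.4) / [(243.4 + 237.4)/2] = -6/240.4 = -0.024958…
%ΔP = (294 − 277) / [(277 + 294)/2] = 17/285.5 = 0.059544…
Arc Ed = %ΔQ / %ΔP = (-6/240.4) / (17/285.5) = -0.4191…

-0.42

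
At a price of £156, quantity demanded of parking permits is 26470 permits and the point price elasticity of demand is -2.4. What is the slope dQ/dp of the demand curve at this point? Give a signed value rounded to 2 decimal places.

-407.23

Ed = (dQ/dp)·(p/Q) ⇒ dQ/dp = Ed·Q/p = (-2.4)·26470/156 = -407.2307…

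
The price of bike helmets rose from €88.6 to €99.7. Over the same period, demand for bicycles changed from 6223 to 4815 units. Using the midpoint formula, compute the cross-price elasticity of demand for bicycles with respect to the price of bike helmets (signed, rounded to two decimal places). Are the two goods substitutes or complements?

-2.16; complements

%ΔQ_{bicycles} = (4815 − 6223)/avg = -1408/5519 = -0.255118…
%ΔP_{bike helmets} = (99.7 − 88.6)/avg = 11.1/94.15 = 0.117896…
E_cross = (-1408/5519) / (11.1/94.15) = -2.1639…
E_cross < 0 ⇒ the goods are complements.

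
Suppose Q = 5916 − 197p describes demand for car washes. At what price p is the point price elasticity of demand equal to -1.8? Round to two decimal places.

Ed = −197p/(5916 − 197p). Set this equal to -1.8:
197p = 1.8·(5916 − 197p) ⇒ 197p(1 + 1.8) = 1.8·5916
p = 1.8·5916 / (197·2.8) = 19.3052…

19.31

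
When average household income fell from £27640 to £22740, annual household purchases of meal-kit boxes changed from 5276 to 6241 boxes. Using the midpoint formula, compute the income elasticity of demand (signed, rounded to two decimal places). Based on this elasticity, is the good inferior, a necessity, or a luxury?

%ΔQ = (6241 − 5276)/[( 5276 + 6241)/2] = 965/5758.5 = 0.167578…
%ΔIncome = (22740 − 27640)/[( 27640 + 22740)/2] = -4900/25190 = -0.194521…
E_income = (965/5758.5) / (-4900/25190) = -0.8614…
E_income < 0 ⇒ inferior good.

-0.86; inferior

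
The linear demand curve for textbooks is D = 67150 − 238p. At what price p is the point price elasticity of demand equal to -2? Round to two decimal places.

188.10

Ed = −238p/(67150 − 238p). Set this equal to -2:
238p = 2·(67150 − 238p) ⇒ 238p(1 + 2) = 2·67150
p = 2·67150 / (238·3) = 188.0952…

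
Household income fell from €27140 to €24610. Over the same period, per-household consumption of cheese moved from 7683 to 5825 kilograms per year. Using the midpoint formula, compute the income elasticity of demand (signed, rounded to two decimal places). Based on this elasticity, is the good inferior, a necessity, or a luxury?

2.81; luxury

%ΔQ = (5825 − 7683)/[( 7683 + 5825)/2] = -1858/6754 = -0.275096…
%ΔIncome = (24610 − 27140)/[( 27140 + 24610)/2] = -2530/25875 = -0.097777…
E_income = (-1858/6754) / (-2530/25875) = 2.8134…
E_income > 1 ⇒ normal good, luxury.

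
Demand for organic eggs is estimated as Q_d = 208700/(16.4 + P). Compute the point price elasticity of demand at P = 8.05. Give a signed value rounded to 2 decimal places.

dQ_d/dP = −208700/(16.4 + P)² = -349.112. At P = 8.05, Q_d = 8535.79.
Ed = (dQ_d/dP)·(P/Q_d) = (-349.112) × (8.05/8535.79) = -0.3292…

-0.33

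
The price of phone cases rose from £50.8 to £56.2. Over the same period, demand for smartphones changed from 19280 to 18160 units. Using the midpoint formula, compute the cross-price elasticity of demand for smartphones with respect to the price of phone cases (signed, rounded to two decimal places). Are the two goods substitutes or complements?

-0.59; complements

%ΔQ_{smartphones} = (18160 − 19280)/avg = -1120/18720 = -0.059829…
%ΔP_{phone cases} = (56.2 − 50.8)/avg = 5.4/53.5 = 0.100934…
E_cross = (-1120/18720) / (5.4/53.5) = -0.5927…
E_cross < 0 ⇒ the goods are complements.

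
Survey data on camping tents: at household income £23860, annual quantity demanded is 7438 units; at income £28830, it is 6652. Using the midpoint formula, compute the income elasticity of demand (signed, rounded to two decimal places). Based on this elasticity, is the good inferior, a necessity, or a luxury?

-0.59; inferior

%ΔQ = (6652 − 7438)/[( 7438 + 6652)/2] = -786/7045 = -0.111568…
%ΔIncome = (28830 − 23860)/[( 23860 + 28830)/2] = 4970/26345 = 0.188650…
E_income = (-786/7045) / (4970/26345) = -0.5914…
E_income < 0 ⇒ inferior good.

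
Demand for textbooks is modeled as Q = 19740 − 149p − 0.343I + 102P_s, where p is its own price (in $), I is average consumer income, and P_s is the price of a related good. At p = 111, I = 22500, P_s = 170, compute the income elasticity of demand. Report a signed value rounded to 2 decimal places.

-0.60

At the given values, Q = 19740 − 149(111) − 0.343(22500) + 102(170) = 12823.5.
∂Q/∂I = -0.343.
E = (-0.343) × (22500/12823.5) = -0.6018…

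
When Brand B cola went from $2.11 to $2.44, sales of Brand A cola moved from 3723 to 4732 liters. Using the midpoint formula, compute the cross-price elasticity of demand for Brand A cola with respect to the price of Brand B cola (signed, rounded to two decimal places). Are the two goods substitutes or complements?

%ΔQ_{Brand A cola} = (4732 − 3723)/avg = 1009/4227.5 = 0.238675…
%ΔP_{Brand B cola} = (2.44 − 2.11)/avg = 0.33/2.275 = 0.145054…
E_cross = (1009/4227.5) / (0.33/2.275) = 1.6454…
E_cross > 0 ⇒ the goods are substitutes.

1.65; substitutes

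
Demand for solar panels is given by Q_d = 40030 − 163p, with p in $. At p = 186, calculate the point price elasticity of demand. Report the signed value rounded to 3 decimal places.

dQ_d/dp = −163. At p = 186, Q_d = 40030 − 163(186) = 9712.
Ed = (dQ_d/dp)·(p/Q_d) = −163 × (186/9712) = -3.12170…

-3.122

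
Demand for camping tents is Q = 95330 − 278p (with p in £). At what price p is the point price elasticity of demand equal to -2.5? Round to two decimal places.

244.94

Ed = −278p/(95330 − 278p). Set this equal to -2.5:
278p = 2.5·(95330 − 278p) ⇒ 278p(1 + 2.5) = 2.5·95330
p = 2.5·95330 / (278·3.5) = 244.9383…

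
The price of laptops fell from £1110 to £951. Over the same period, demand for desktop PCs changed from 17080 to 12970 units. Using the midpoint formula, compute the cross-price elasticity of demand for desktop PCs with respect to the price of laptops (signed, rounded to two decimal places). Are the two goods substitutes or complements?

%ΔQ_{desktop PCs} = (12970 − 17080)/avg = -4110/15025 = -0.273544…
%ΔP_{laptops} = (951 − 1110)/avg = -159/1030.5 = -0.154294…
E_cross = (-4110/15025) / (-159/1030.5) = 1.7728…
E_cross > 0 ⇒ the goods are substitutes.

1.77; substitutes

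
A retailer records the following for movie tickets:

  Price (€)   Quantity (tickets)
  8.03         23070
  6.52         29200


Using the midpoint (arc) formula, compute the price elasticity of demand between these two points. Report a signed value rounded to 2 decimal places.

%ΔQ = (29200 − 23070) / [(23070 + 29200)/2] = 6130/26135 = 0.234551…
%ΔP = (6.52 − 8.03) / [(8.03 + 6.52)/2] = -1.51/7.275 = -0.207560…
Arc Ed = %ΔQ / %ΔP = (6130/26135) / (-1.51/7.275) = -1.1300…

-1.13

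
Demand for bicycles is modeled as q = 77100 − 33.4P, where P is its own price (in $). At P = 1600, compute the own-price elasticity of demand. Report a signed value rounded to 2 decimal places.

At the given values, q = 77100 − 33.4(1600) = 23660.
∂q/∂P = −33.4.
E = (-33.4) × (1600/23660) = -2.2586…

-2.26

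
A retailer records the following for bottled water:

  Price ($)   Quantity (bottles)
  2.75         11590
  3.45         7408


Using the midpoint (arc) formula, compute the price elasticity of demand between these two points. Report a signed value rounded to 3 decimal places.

%ΔQ = (7408 − 11590) / [(11590 + 7408)/2] = -4182/9499 = -0.440256…
%ΔP = (3.45 − 2.75) / [(2.75 + 3.45)/2] = 0.7/3.1 = 0.225806…
Arc Ed = %ΔQ / %ΔP = (-4182/9499) / (0.7/3.1) = -1.94970…

-1.950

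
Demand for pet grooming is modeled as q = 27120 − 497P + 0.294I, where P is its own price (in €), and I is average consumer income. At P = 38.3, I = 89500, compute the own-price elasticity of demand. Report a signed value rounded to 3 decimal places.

-0.553

At the given values, q = 27120 − 497(38.3) + 0.294(89500) = 34397.9.
∂q/∂P = −497.
E = (-497) × (38.3/34397.9) = -0.55337…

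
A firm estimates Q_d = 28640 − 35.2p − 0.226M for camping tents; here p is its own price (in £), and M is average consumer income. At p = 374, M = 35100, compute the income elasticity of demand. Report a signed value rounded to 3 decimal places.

At the given values, Q_d = 28640 − 35.2(374) − 0.226(35100) = 7542.6.
∂Q_d/∂M = -0.226.
E = (-0.226) × (35100/7542.6) = -1.05170…

-1.052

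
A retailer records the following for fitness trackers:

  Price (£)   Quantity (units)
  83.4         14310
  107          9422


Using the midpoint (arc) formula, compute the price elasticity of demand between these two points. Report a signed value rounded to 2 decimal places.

-1.66

%ΔQ = (9422 − 14310) / [(14310 + 9422)/2] = -4888/11866 = -0.411933…
%ΔP = (107 − 83.4) / [(83.4 + 107)/2] = 23.6/95.2 = 0.247899…
Arc Ed = %ΔQ / %ΔP = (-4888/11866) / (23.6/95.2) = -1.6616…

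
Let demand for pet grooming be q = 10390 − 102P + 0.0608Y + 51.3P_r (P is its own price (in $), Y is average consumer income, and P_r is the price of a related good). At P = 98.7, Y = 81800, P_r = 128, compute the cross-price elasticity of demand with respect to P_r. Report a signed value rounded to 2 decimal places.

At the given values, q = 10390 − 102(98.7) + 0.0608(81800) + 51.3(128) = 11862.44.
∂q/∂P_r = 51.3.
E = (51.3) × (128/11862.44) = 0.5535…

0.55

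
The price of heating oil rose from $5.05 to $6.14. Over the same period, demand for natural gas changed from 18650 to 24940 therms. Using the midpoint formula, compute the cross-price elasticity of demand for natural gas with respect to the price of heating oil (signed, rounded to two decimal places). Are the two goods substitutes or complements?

1.48; substitutes

%ΔQ_{natural gas} = (24940 − 18650)/avg = 6290/21795 = 0.288598…
%ΔP_{heating oil} = (6.14 − 5.05)/avg = 1.09/5.595 = 0.194816…
E_cross = (6290/21795) / (1.09/5.595) = 1.4813…
E_cross > 0 ⇒ the goods are substitutes.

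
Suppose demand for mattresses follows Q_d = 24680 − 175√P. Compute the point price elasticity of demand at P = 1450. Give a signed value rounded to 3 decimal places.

dQ_d/dP = −175/(2√P) = -2.29786. At P = 1450, Q_d = 18016.2.
Ed = (dQ_d/dP)·(P/Q_d) = (-2.29786) × (1450/18016.2) = -0.18493…

-0.185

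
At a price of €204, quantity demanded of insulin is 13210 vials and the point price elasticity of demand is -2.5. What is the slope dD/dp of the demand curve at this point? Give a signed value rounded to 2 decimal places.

-161.89

Ed = (dD/dp)·(p/D) ⇒ dD/dp = Ed·D/p = (-2.5)·13210/204 = -161.8872…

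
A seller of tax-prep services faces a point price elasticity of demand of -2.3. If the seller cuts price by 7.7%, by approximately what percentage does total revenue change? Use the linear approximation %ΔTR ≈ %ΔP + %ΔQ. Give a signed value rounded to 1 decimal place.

+10.0%

%ΔQ ≈ Ed × %ΔP = (-2.3) × (-7.7%) = +17.7100%
%ΔTR ≈ %ΔP + %ΔQ = (-7.7%) + (+17.7100%) = +10.0100%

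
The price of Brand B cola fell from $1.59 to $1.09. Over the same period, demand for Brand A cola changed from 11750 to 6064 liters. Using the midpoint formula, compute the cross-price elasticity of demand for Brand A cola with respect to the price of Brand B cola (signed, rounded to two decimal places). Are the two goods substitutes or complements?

1.71; substitutes

%ΔQ_{Brand A cola} = (6064 − 11750)/avg = -5686/8907 = -0.638374…
%ΔP_{Brand B cola} = (1.09 − 1.59)/avg = -0.5/1.34 = -0.373134…
E_cross = (-5686/8907) / (-0.5/1.34) = 1.7108…
E_cross > 0 ⇒ the goods are substitutes.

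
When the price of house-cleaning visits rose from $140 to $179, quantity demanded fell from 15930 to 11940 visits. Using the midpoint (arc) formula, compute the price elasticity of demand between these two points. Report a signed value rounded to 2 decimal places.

-1.17

%ΔQ = (11940 − 15930) / [(15930 + 11940)/2] = -3990/13935 = -0.286329…
%ΔP = (179 − 140) / [(140 + 179)/2] = 39/159.5 = 0.244514…
Arc Ed = %ΔQ / %ΔP = (-3990/13935) / (39/159.5) = -1.1710…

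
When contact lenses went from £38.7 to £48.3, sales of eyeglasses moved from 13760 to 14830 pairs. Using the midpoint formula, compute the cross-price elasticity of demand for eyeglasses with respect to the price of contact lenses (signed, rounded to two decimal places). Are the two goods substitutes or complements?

0.34; substitutes

%ΔQ_{eyeglasses} = (14830 − 13760)/avg = 1070/14295 = 0.074851…
%ΔP_{contact lenses} = (48.3 − 38.7)/avg = 9.6/43.5 = 0.220689…
E_cross = (1070/14295) / (9.6/43.5) = 0.3391…
E_cross > 0 ⇒ the goods are substitutes.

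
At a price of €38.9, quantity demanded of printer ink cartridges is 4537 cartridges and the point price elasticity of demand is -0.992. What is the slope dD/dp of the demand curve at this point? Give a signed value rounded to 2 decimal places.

-115.70

Ed = (dD/dp)·(p/D) ⇒ dD/dp = Ed·D/p = (-0.992)·4537/38.9 = -115.6993…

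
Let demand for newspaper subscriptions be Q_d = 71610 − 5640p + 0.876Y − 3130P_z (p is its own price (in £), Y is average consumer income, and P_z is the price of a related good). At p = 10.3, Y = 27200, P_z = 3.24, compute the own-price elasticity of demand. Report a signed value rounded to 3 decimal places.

-2.135

At the given values, Q_d = 71610 − 5640(10.3) + 0.876(27200) − 3130(3.24) = 27204.
∂Q_d/∂p = −5640.
E = (-5640) × (10.3/27204) = -2.13542…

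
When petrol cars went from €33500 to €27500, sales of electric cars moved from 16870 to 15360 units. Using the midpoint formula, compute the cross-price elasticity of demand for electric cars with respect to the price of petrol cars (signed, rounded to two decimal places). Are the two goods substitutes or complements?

0.48; substitutes

%ΔQ_{electric cars} = (15360 − 16870)/avg = -1510/16115 = -0.093701…
%ΔP_{petrol cars} = (27500 − 33500)/avg = -6000/30500 = -0.196721…
E_cross = (-1510/16115) / (-6000/30500) = 0.4763…
E_cross > 0 ⇒ the goods are substitutes.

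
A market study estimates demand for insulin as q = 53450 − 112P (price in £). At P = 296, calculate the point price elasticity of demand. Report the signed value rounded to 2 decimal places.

dq/dP = −112. At P = 296, q = 53450 − 112(296) = 20298.
Ed = (dq/dP)·(P/q) = −112 × (296/20298) = -1.6332…

-1.63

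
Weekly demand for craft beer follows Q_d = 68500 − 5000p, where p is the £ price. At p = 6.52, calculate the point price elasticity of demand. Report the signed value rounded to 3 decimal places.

-0.908

dQ_d/dp = −5000. At p = 6.52, Q_d = 68500 − 5000(6.52) = 35900.
Ed = (dQ_d/dp)·(p/Q_d) = −5000 × (6.52/35900) = -0.90807…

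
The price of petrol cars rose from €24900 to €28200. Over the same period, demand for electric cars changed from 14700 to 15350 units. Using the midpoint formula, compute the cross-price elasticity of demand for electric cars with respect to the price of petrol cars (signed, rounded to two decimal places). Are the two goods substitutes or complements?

0.35; substitutes

%ΔQ_{electric cars} = (15350 − 14700)/avg = 650/15025 = 0.043261…
%ΔP_{petrol cars} = (28200 − 24900)/avg = 3300/26550 = 0.124293…
E_cross = (650/15025) / (3300/26550) = 0.3480…
E_cross > 0 ⇒ the goods are substitutes.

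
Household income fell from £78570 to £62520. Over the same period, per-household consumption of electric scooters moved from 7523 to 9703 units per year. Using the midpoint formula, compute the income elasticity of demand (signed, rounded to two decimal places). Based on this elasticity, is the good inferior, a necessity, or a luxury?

-1.11; inferior

%ΔQ = (9703 − 7523)/[( 7523 + 9703)/2] = 2180/8613 = 0.253105…
%ΔIncome = (62520 − 78570)/[( 78570 + 62520)/2] = -16050/70545 = -0.227514…
E_income = (2180/8613) / (-16050/70545) = -1.1124…
E_income < 0 ⇒ inferior good.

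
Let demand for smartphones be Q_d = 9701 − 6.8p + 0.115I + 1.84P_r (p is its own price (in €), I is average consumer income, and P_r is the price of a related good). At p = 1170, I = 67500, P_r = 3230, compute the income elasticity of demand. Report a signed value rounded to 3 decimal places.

At the given values, Q_d = 9701 − 6.8(1170) + 0.115(67500) + 1.84(3230) = 15450.7.
∂Q_d/∂I = 0.115.
E = (0.115) × (67500/15450.7) = 0.50240…

0.502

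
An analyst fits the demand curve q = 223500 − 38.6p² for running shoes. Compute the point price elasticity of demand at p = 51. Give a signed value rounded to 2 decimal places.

-1.63

dq/dp = −2·38.6·p = -3937.2. At p = 51, q = 123101.4.
Ed = (dq/dp)·(p/q) = (-3937.2) × (51/123101.4) = -1.6311…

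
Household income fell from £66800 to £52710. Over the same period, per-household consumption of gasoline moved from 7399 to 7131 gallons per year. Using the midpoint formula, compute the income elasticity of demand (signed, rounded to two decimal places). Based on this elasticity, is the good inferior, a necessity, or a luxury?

0.16; necessity

%ΔQ = (7131 − 7399)/[( 7399 + 7131)/2] = -268/7265 = -0.036889…
%ΔIncome = (52710 − 66800)/[( 66800 + 52710)/2] = -14090/59755 = -0.235796…
E_income = (-268/7265) / (-14090/59755) = 0.1564…
0 < E_income < 1 ⇒ normal good, necessity.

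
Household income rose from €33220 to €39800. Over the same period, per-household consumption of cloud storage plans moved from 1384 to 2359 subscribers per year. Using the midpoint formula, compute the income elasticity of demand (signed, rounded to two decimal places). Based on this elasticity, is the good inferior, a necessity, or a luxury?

%ΔQ = (2359 − 1384)/[( 1384 + 2359)/2] = 975/1871.5 = 0.520972…
%ΔIncome = (39800 − 33220)/[( 33220 + 39800)/2] = 6580/36510 = 0.180224…
E_income = (975/1871.5) / (6580/36510) = 2.8906…
E_income > 1 ⇒ normal good, luxury.

2.89; luxury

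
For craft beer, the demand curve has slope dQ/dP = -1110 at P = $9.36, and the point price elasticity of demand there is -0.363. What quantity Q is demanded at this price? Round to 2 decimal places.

Ed = (dQ/dP)·(P/Q) ⇒ Q = (dQ/dP)·P/Ed = (-1110)·9.36/(-0.363) = 28621.4876…

28621.49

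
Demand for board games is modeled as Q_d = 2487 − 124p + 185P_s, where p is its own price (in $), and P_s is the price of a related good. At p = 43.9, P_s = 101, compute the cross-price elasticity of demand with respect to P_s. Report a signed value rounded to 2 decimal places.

At the given values, Q_d = 2487 − 124(43.9) + 185(101) = 15728.4.
∂Q_d/∂P_s = 185.
E = (185) × (101/15728.4) = 1.1879…

1.19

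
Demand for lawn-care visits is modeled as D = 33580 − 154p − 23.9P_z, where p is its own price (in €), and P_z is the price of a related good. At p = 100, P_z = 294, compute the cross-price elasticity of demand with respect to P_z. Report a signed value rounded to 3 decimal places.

-0.630

At the given values, D = 33580 − 154(100) − 23.9(294) = 11153.4.
∂D/∂P_z = -23.9.
E = (-23.9) × (294/11153.4) = -0.62999…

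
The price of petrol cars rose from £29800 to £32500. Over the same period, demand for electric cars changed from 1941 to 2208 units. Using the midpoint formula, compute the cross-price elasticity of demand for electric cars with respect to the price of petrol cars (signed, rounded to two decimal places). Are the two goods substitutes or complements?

%ΔQ_{electric cars} = (2208 − 1941)/avg = 267/2074.5 = 0.128705…
%ΔP_{petrol cars} = (32500 − 29800)/avg = 2700/31150 = 0.086677…
E_cross = (267/2074.5) / (2700/31150) = 1.4848…
E_cross > 0 ⇒ the goods are substitutes.

1.48; substitutes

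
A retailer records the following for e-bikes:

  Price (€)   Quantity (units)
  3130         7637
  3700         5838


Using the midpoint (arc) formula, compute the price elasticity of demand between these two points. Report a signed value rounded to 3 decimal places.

-1.600

%ΔQ = (5838 − 7637) / [(7637 + 5838)/2] = -1799/6737.5 = -0.267012…
%ΔP = (3700 − 3130) / [(3130 + 3700)/2] = 570/3415 = 0.166910…
Arc Ed = %ΔQ / %ΔP = (-1799/6737.5) / (570/3415) = -1.59973…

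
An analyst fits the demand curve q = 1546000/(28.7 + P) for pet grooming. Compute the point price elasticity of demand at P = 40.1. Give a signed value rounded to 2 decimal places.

dq/dP = −1546000/(28.7 + P)² = -326.612. At P = 40.1, q = 22470.9.
Ed = (dq/dP)·(P/q) = (-326.612) × (40.1/22470.9) = -0.5828…

-0.58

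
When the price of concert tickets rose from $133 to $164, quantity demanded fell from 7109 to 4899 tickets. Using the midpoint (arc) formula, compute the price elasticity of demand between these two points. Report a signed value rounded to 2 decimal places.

%ΔQ = (4899 − 7109) / [(7109 + 4899)/2] = -2210/6004 = -0.368087…
%ΔP = (164 − 133) / [(133 + 164)/2] = 31/148.5 = 0.208754…
Arc Ed = %ΔQ / %ΔP = (-2210/6004) / (31/148.5) = -1.7632…

-1.76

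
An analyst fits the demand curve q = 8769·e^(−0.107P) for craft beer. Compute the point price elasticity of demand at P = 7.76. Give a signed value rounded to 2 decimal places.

-0.83

dq/dP = −0.107·q = -409.007. At P = 7.76, q = 3822.49.
Ed = (dq/dP)·(P/q) = (-409.007) × (7.76/3822.49) = -0.8303…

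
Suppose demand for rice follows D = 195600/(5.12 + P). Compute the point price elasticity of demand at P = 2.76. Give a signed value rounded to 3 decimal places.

dD/dP = −195600/(5.12 + P)² = -3150.04. At P = 2.76, D = 24822.3.
Ed = (dD/dP)·(P/D) = (-3150.04) × (2.76/24822.3) = -0.35025…

-0.350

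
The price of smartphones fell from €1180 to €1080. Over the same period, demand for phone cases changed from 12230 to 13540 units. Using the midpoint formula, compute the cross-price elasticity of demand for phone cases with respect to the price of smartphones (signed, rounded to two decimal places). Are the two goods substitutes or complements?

%ΔQ_{phone cases} = (13540 − 12230)/avg = 1310/12885 = 0.101668…
%ΔP_{smartphones} = (1080 − 1180)/avg = -100/1130 = -0.088495…
E_cross = (1310/12885) / (-100/1130) = -1.1488…
E_cross < 0 ⇒ the goods are complements.

-1.15; complements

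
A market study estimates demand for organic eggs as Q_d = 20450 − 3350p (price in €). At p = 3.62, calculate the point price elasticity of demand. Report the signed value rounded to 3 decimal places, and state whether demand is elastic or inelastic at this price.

-1.457; elastic

dQ_d/dp = −3350. At p = 3.62, Q_d = 20450 − 3350(3.62) = 8323.
Ed = (dQ_d/dp)·(p/Q_d) = −3350 × (3.62/8323) = -1.45704…
|Ed| = 1.457 > 1, so demand is elastic.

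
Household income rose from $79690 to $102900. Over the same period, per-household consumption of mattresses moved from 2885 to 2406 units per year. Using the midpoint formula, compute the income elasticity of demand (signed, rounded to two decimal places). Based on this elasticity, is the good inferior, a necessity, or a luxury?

%ΔQ = (2406 − 2885)/[( 2885 + 2406)/2] = -479/2645.5 = -0.181062…
%ΔIncome = (102900 − 79690)/[( 79690 + 102900)/2] = 23210/91295 = 0.254230…
E_income = (-479/2645.5) / (23210/91295) = -0.7121…
E_income < 0 ⇒ inferior good.

-0.71; inferior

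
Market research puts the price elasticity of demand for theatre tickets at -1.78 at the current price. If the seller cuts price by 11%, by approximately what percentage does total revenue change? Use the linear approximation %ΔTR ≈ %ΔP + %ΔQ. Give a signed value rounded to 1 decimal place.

+8.6%

%ΔQ ≈ Ed × %ΔP = (-1.78) × (-11%) = +19.5800%
%ΔTR ≈ %ΔP + %ΔQ = (-11%) + (+19.5800%) = +8.5800%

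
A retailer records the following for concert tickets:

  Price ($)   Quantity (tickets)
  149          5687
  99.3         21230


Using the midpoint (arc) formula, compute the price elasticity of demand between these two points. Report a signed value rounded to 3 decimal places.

%ΔQ = (21230 − 5687) / [(5687 + 21230)/2] = 15543/13458.5 = 1.154883…
%ΔP = (99.3 − 149) / [(149 + 99.3)/2] = -49.7/124.15 = -0.400322…
Arc Ed = %ΔQ / %ΔP = (15543/13458.5) / (-49.7/124.15) = -2.88488…

-2.885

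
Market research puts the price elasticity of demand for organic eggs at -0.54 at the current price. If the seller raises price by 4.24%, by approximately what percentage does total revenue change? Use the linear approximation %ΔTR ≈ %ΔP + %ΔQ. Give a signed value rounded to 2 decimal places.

+1.95%

%ΔQ ≈ Ed × %ΔP = (-0.54) × (+4.24%) = -2.2896%
%ΔTR ≈ %ΔP + %ΔQ = (+4.24%) + (-2.2896%) = +1.9504%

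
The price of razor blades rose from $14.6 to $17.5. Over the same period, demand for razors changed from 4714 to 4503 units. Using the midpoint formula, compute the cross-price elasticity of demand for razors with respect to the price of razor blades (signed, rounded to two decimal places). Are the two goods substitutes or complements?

-0.25; complements

%ΔQ_{razors} = (4503 − 4714)/avg = -211/4608.5 = -0.045784…
%ΔP_{razor blades} = (17.5 − 14.6)/avg = 2.9/16.05 = 0.180685…
E_cross = (-211/4608.5) / (2.9/16.05) = -0.2533…
E_cross < 0 ⇒ the goods are complements.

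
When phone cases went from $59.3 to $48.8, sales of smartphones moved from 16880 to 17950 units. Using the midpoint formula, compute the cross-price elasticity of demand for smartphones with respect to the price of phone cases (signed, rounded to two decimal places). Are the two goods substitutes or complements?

-0.32; complements

%ΔQ_{smartphones} = (17950 − 16880)/avg = 1070/17415 = 0.061441…
%ΔP_{phone cases} = (48.8 − 59.3)/avg = -10.5/54.05 = -0.194264…
E_cross = (1070/17415) / (-10.5/54.05) = -0.3162…
E_cross < 0 ⇒ the goods are complements.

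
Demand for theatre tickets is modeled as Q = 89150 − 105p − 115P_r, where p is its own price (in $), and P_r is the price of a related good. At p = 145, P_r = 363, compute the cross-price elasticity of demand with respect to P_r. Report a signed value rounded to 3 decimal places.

At the given values, Q = 89150 − 105(145) − 115(363) = 32180.
∂Q/∂P_r = -115.
E = (-115) × (363/32180) = -1.29723…

-1.297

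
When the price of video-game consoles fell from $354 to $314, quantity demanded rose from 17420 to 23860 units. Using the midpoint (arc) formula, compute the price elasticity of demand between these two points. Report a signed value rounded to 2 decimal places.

-2.61

%ΔQ = (23860 − 17420) / [(17420 + 23860)/2] = 6440/20640 = 0.312015…
%ΔP = (314 − 354) / [(354 + 314)/2] = -40/334 = -0.119760…
Arc Ed = %ΔQ / %ΔP = (6440/20640) / (-40/334) = -2.6053…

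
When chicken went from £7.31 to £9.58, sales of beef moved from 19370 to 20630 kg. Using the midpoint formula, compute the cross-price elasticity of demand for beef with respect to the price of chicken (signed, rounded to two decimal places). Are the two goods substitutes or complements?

0.23; substitutes

%ΔQ_{beef} = (20630 − 19370)/avg = 1260/20000 = 0.063
%ΔP_{chicken} = (9.58 − 7.31)/avg = 2.27/8.445 = 0.268798…
E_cross = (1260/20000) / (2.27/8.445) = 0.2343…
E_cross > 0 ⇒ the goods are substitutes.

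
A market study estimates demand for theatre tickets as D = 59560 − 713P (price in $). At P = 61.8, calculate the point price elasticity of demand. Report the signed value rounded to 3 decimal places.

dD/dP = −713. At P = 61.8, D = 59560 − 713(61.8) = 15496.6.
Ed = (dD/dP)·(P/D) = −713 × (61.8/15496.6) = -2.84342…

-2.843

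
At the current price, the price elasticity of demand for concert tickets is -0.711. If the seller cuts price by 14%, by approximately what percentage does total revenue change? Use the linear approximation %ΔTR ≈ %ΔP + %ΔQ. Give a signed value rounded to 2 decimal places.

%ΔQ ≈ Ed × %ΔP = (-0.711) × (-14%) = +9.9540%
%ΔTR ≈ %ΔP + %ΔQ = (-14%) + (+9.9540%) = -4.0460%

-4.05%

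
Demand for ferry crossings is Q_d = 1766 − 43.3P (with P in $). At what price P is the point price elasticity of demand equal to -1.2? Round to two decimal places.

22.25

Ed = −43.3P/(1766 − 43.3P). Set this equal to -1.2:
43.3P = 1.2·(1766 − 43.3P) ⇒ 43.3P(1 + 1.2) = 1.2·1766
P = 1.2·1766 / (43.3·2.2) = 22.2464…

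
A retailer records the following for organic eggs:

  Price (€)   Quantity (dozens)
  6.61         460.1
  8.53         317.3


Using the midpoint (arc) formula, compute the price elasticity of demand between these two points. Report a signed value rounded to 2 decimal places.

-1.45

%ΔQ = (317.3 − 460.1) / [(460.1 + 317.3)/2] = -142.8/388.7 = -0.367378…
%ΔP = (8.53 − 6.61) / [(6.61 + 8.53)/2] = 1.92/7.57 = 0.253632…
Arc Ed = %ΔQ / %ΔP = (-142.8/388.7) / (1.92/7.57) = -1.4484…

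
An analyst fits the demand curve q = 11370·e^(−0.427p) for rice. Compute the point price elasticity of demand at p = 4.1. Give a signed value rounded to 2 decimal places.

dq/dp = −0.427·q = -843.08. At p = 4.1, q = 1974.43.
Ed = (dq/dp)·(p/q) = (-843.08) × (4.1/1974.43) = -1.7507

-1.75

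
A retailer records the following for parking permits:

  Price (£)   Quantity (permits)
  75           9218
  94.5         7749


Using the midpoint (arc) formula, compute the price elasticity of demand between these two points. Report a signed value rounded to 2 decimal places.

-0.75

%ΔQ = (7749 − 9218) / [(9218 + 7749)/2] = -1469/8483.5 = -0.173159…
%ΔP = (94.5 − 75) / [(75 + 94.5)/2] = 19.5/84.75 = 0.230088…
Arc Ed = %ΔQ / %ΔP = (-1469/8483.5) / (19.5/84.75) = -0.7525…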